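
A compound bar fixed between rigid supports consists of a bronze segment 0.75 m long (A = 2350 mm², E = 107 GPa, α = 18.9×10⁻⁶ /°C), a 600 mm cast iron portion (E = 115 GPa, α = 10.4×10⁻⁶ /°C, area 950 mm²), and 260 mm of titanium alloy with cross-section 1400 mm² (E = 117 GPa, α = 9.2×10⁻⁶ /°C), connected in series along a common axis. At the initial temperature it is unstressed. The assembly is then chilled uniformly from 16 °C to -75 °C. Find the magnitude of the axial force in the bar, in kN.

P ≈ 206 kN (tensile)

With the walls removed the bar would change length by δ_free = Σ αᵢΔT Lᵢ = 18.9×10⁻⁶×91×750 + 10.4×10⁻⁶×91×600 + 9.2×10⁻⁶×91×260 = 2.075 mm.
Since the ends are fixed, an axial force P builds up, equal in every segment, with P · Σ Lᵢ/(AᵢEᵢ) = δ_free.
Σ Lᵢ/(AᵢEᵢ) = 750/(2350×107×10³) + 600/(950×115×10³) + 260/(1400×117×10³) = 1.006×10⁻⁵ mm/N.
P = 2.075 / 1.006×10⁻⁵ = 206300 N = 206.3 kN, tensile.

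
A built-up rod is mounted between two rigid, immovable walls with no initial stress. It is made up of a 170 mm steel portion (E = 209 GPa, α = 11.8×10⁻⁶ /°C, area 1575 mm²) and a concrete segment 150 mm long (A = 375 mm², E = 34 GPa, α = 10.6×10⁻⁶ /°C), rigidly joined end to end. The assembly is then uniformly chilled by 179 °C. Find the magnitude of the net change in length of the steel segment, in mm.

With the walls removed the bar would change length by δ_free = Σ αᵢΔT Lᵢ = 11.8×10⁻⁶×179×170 + 10.6×10⁻⁶×179×150 = 0.6437 mm.
Since the ends are fixed, an axial force P builds up, equal in every segment, with P · Σ Lᵢ/(AᵢEᵢ) = δ_free.
Σ Lᵢ/(AᵢEᵢ) = 170/(1575×209×10³) + 150/(375×34×10³) = 1.228×10⁻⁵ mm/N.
Hence P = δ_free / Σ(L/AE) = 0.6437/1.228×10⁻⁵ = 52.41 kN (tensile).
For the steel segment, free thermal change = 11.8×10⁻⁶×179×170 = 0.3591 mm and elastic change from P = 52410×170/(1575×209×10³) = 0.02707 mm; these oppose, so the net change is 0.332 mm (segment shortens).

|ΔL| ≈ 0.332 mm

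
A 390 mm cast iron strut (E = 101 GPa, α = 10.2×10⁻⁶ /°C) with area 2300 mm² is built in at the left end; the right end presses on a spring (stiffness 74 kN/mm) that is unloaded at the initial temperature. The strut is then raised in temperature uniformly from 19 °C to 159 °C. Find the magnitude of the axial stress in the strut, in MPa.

σ ≈ 15.9 MPa (compressive)

Free thermal expansion: δ_free = αΔT L = 10.2×10⁻⁶ × 140 × 390 = 0.5569 mm.
Let P be the compressive force at the spring. The strut shortens elastically by PL/(AE) and the spring compresses by P/k; together these equal δ_free.
P [ L/(AE) + 1/k ] = δ_free → P [ 390/(2300×101×10³) + 1/(74×10³) ] = 0.5569.
P = 0.5569 / 1.519×10⁻⁵ = 36660 N.
σ = P/A = 36660/2300 = 15.94 MPa.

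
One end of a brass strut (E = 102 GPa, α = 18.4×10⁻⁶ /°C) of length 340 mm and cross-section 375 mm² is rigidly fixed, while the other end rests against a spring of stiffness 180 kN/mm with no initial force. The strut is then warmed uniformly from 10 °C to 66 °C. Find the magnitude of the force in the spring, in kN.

P ≈ 24.3 kN

The unrestrained thermal change is αΔT L = 18.4×10⁻⁶ × 56 × 340 = 0.3503 mm.
Let P be the compressive force at the spring. The strut shortens elastically by PL/(AE) and the spring compresses by P/k; together these equal δ_free.
So P = δ_free / [L/(AE) + 1/k] = 0.3503 / [ 340/(375×102×10³) + 1/(180×10³) ].
P = 0.3503 / 1.444×10⁻⁵ = 24250 N.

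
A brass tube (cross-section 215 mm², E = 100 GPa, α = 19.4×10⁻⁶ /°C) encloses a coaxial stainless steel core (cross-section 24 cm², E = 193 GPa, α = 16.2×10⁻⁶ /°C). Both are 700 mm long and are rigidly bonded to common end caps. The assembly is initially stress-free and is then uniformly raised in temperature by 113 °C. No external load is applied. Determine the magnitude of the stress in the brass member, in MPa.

σ ≈ 34.6 MPa (compressive)

Equilibrium of a rigid end plate with no external load gives equal and opposite internal forces ±P in the two members. Since α_{brass} > α_{stainless steel}, heating drives the brass into compression and the stainless steel into tension.
Equating the net (thermal + elastic) strains gives |α₁ − α₂|·ΔT = P·[1/(A₁E₁) + 1/(A₂E₂)].
|α₁ − α₂|·ΔT = 3.2×10⁻⁶ × 113 = 0.0003616.
1/(A₁E₁) + 1/(A₂E₂) = 1/(215×100×10³) + 1/(2400×193×10³) = 4.867×10⁻⁸ N⁻¹.
So P = 0.0003616 / 4.867×10⁻⁸ = 7.43 kN.
σ_{brass} = P/A₁ = 7430/215 = 34.56 MPa, compressive.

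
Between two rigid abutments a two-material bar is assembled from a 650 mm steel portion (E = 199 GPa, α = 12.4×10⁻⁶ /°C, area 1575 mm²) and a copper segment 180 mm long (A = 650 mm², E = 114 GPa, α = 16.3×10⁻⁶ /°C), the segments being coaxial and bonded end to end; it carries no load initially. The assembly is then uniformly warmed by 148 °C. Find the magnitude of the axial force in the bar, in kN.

P ≈ 361 kN (compressive)

Free thermal expansion of the whole bar: Σ αᵢΔT Lᵢ = 12.4×10⁻⁶×148×650 + 16.3×10⁻⁶×148×180 = 1.627 mm.
The rigid supports impose zero overall length change; the single axial force P common to all segments must satisfy P Σ Lᵢ/(AᵢEᵢ) = δ_free.
The series flexibility is Σ Lᵢ/(AᵢEᵢ) = 650/(1575×199×10³) + 180/(650×114×10³) = 4.503×10⁻⁶ mm/N.
P = 1.627 / 4.503×10⁻⁶ = 361300 N = 361.3 kN, compressive.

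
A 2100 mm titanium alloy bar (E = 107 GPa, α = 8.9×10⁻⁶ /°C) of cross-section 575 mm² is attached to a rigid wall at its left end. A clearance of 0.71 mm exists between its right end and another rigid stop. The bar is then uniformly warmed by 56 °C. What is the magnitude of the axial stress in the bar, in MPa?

Unrestrained expansion: δ_free = αΔT L = 8.9×10⁻⁶ × 56 × 2100 = 1.047 mm.
The gap closes (δ_free > 0.71 mm) and the wall then resists a further 1.047 − 0.71 = 0.3366 mm of expansion.
So σ = E(δ_free − g)/L = 107×10³ × 0.3366/2100 = 17.15 MPa.

σ ≈ 17.2 MPa (compressive)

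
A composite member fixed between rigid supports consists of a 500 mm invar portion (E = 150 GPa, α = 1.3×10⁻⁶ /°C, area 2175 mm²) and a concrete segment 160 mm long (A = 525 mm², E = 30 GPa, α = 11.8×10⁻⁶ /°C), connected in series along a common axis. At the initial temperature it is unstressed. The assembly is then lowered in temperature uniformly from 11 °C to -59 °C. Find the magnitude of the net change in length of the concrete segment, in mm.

|ΔL| ≈ 0.0222 mm

If the supports were absent, the total length change would be Σ αᵢΔT Lᵢ = 1.3×10⁻⁶×70×500 + 11.8×10⁻⁶×70×160 = 0.1777 mm.
Since the ends are fixed, an axial force P builds up, equal in every segment, with P · Σ Lᵢ/(AᵢEᵢ) = δ_free.
The series flexibility is Σ Lᵢ/(AᵢEᵢ) = 500/(2175×150×10³) + 160/(525×30×10³) = 1.169×10⁻⁵ mm/N.
P = 0.1777 / 1.169×10⁻⁵ = 15200 N = 15.2 kN, tensile.
For the concrete segment, free thermal change = 11.8×10⁻⁶×70×160 = 0.1322 mm and elastic change from P = 15200×160/(525×30×10³) = 0.1544 mm; these oppose, so the net change is 0.0222 mm (segment lengthens).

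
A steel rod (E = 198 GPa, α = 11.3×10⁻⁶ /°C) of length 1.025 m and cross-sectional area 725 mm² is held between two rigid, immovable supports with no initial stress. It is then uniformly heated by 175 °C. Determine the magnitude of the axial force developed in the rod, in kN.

P ≈ 284 kN (compressive)

With zero net strain, σ = E·αΔT = 198 GPa × 11.3×10⁻⁶ × 175 = 391.5 MPa.
Axial force P = σA = 391.5 × 725 = 283900 N = 283.9 kN, compressive.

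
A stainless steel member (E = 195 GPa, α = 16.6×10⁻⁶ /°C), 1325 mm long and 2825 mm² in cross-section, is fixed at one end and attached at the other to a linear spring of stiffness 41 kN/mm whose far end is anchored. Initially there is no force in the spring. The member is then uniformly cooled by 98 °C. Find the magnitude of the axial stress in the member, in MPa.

Free thermal contraction: δ_free = αΔT L = 16.6×10⁻⁶ × 98 × 1325 = 2.156 mm.
With a force P in the spring, the elastic change of the member is PL/(AE) and that of the spring is P/k; compatibility requires their sum to equal δ_free.
So P = δ_free / [L/(AE) + 1/k] = 2.156 / [ 1325/(2825×195×10³) + 1/(41×10³) ].
P = 2.156 / 2.68×10⁻⁵ = 80440 N.
σ = P/A = 80440/2825 = 28.48 MPa.

σ ≈ 28.5 MPa (tensile)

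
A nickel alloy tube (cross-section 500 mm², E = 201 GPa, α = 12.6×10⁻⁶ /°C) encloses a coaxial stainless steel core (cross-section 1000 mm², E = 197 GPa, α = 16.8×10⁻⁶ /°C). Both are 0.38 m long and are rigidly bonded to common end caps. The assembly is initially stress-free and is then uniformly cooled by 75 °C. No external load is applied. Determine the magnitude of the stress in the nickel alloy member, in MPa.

The stainless steel has the larger α, so on cooling it would change length more than the nickel alloy if both were free. The rigid plates force a common final length, so the stainless steel is put into tension and the nickel alloy into compression, with equal and opposite forces P (no external load).
Setting the final lengths equal and cancelling L: (α₁ − α₂)ΔT = P/(A₁E₁) + P/(A₂E₂).
|α₁ − α₂|·ΔT = 4.2×10⁻⁶ × 75 = 0.000315.
1/(A₁E₁) + 1/(A₂E₂) = 1/(500×201×10³) + 1/(1000×197×10³) = 1.503×10⁻⁸ N⁻¹.
So P = 0.000315 / 1.503×10⁻⁸ = 20.96 kN.
σ_{nickel alloy} = P/A₁ = 20960/500 = 41.93 MPa, compressive.

σ ≈ 41.9 MPa (compressive)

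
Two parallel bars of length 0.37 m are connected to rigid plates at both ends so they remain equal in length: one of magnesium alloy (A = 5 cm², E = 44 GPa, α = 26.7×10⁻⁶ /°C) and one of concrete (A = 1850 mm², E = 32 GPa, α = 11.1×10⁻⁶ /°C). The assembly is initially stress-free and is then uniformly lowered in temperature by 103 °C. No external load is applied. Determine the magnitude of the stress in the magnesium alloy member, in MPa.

Both members must finish at the same length. With the larger α, the magnesium alloy tends to over-contract; the plates restrain it, putting the magnesium alloy in tension and the concrete in compression. With no external load the two internal forces are equal and opposite, magnitude P.
Compatibility of the two members (thermal + elastic change equal): (α₁ − α₂)ΔT = P·[1/(A₁E₁) + 1/(A₂E₂)].
|α₁ − α₂|·ΔT = 15.6×10⁻⁶ × 103 = 0.001607.
1/(A₁E₁) + 1/(A₂E₂) = 1/(500×44×10³) + 1/(1850×32×10³) = 6.235×10⁻⁸ N⁻¹.
P = 0.001607 / 6.235×10⁻⁸ = 25770 N = 25.77 kN.
σ_{magnesium alloy} = P/A₁ = 25770/500 = 51.54 MPa, tensile.

σ ≈ 51.5 MPa (tensile)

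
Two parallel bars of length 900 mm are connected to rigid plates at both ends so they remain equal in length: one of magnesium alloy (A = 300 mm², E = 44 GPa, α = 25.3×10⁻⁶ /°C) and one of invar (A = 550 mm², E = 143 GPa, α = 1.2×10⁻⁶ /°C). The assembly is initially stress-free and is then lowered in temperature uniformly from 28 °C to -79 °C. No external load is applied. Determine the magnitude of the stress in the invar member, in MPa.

σ ≈ 53 MPa (compressive)

Equilibrium of a rigid end plate with no external load gives equal and opposite internal forces ±P in the two members. Since α_{magnesium alloy} > α_{invar}, cooling drives the magnesium alloy into tension and the invar into compression.
Setting the final lengths equal and cancelling L: (α₁ − α₂)ΔT = P/(A₁E₁) + P/(A₂E₂).
|α₁ − α₂|·ΔT = 24.1×10⁻⁶ × 107 = 0.002579.
1/(A₁E₁) + 1/(A₂E₂) = 1/(300×44×10³) + 1/(550×143×10³) = 8.847×10⁻⁸ N⁻¹.
P = 0.002579 / 8.847×10⁻⁸ = 29150 N = 29.15 kN.
σ_{invar} = P/A₂ = 29150/550 = 52.99 MPa, compressive.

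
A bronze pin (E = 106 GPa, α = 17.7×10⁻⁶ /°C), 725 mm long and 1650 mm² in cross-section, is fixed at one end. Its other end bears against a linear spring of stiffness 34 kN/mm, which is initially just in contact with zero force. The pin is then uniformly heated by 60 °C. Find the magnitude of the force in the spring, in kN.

The unrestrained thermal change is αΔT L = 17.7×10⁻⁶ × 60 × 725 = 0.77 mm.
With a force P in the spring, the elastic change of the pin is PL/(AE) and that of the spring is P/k; compatibility requires their sum to equal δ_free.
So P = δ_free / [L/(AE) + 1/k] = 0.77 / [ 725/(1650×106×10³) + 1/(34×10³) ].
P = 0.77 / 3.356×10⁻⁵ = 22940 N.

P ≈ 22.9 kN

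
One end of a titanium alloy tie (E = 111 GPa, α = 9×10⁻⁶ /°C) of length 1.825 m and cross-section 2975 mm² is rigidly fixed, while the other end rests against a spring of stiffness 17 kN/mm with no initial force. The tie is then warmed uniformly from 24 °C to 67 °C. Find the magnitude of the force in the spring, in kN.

The unrestrained thermal change is αΔT L = 9×10⁻⁶ × 43 × 1825 = 0.7063 mm.
With a force P in the spring, the elastic change of the tie is PL/(AE) and that of the spring is P/k; compatibility requires their sum to equal δ_free.
P [ L/(AE) + 1/k ] = δ_free → P [ 1825/(2975×111×10³) + 1/(17×10³) ] = 0.7063.
P = 0.7063 / 6.435×10⁻⁵ = 10980 N.

P ≈ 11 kN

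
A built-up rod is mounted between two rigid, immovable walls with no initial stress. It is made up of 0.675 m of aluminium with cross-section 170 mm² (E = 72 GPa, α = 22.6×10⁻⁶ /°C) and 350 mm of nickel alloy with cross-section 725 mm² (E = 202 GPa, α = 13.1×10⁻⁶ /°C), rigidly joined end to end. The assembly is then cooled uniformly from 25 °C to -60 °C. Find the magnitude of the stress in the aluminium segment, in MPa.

σ ≈ 172 MPa (tensile)

With the walls removed the bar would change length by δ_free = Σ αᵢΔT Lᵢ = 22.6×10⁻⁶×85×675 + 13.1×10⁻⁶×85×350 = 1.686 mm.
The rigid supports impose zero overall length change; the single axial force P common to all segments must satisfy P Σ Lᵢ/(AᵢEᵢ) = δ_free.
The series flexibility is Σ Lᵢ/(AᵢEᵢ) = 675/(170×72×10³) + 350/(725×202×10³) = 5.754×10⁻⁵ mm/N.
So P = 1.686 / 5.754×10⁻⁵ = 29.31 kN, tensile.
σ_{aluminium} = P / A = 29310 / 170 = 172.4 MPa.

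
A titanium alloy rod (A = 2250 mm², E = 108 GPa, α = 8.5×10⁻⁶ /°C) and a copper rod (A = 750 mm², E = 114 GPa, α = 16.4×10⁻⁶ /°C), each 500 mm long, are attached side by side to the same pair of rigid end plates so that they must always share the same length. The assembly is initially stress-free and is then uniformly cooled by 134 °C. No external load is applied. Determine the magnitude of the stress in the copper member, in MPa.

σ ≈ 89.3 MPa (tensile)

The copper has the larger α, so on cooling it would change length more than the titanium alloy if both were free. The rigid plates force a common final length, so the copper is put into tension and the titanium alloy into compression, with equal and opposite forces P (no external load).
Compatibility of the two members (thermal + elastic change equal): (α₁ − α₂)ΔT = P·[1/(A₁E₁) + 1/(A₂E₂)].
|α₁ − α₂|·ΔT = 7.9×10⁻⁶ × 134 = 0.001059.
1/(A₁E₁) + 1/(A₂E₂) = 1/(2250×108×10³) + 1/(750×114×10³) = 1.581×10⁻⁸ N⁻¹.
So P = 0.001059 / 1.581×10⁻⁸ = 66.95 kN.
σ_{copper} = P/A₂ = 66950/750 = 89.27 MPa, tensile.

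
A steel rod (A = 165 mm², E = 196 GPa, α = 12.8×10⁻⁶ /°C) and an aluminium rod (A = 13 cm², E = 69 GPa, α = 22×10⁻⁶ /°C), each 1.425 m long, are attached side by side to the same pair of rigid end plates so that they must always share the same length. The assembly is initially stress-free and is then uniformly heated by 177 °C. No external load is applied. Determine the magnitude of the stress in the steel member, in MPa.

σ ≈ 235 MPa (tensile)

The aluminium has the larger α, so on heating it would change length more than the steel if both were free. The rigid plates force a common final length, so the aluminium is put into compression and the steel into tension, with equal and opposite forces P (no external load).
Equating the net (thermal + elastic) strains gives |α₁ − α₂|·ΔT = P·[1/(A₁E₁) + 1/(A₂E₂)].
|α₁ − α₂|·ΔT = 9.2×10⁻⁶ × 177 = 0.001628.
1/(A₁E₁) + 1/(A₂E₂) = 1/(165×196×10³) + 1/(1300×69×10³) = 4.207×10⁻⁸ N⁻¹.
So P = 0.001628 / 4.207×10⁻⁸ = 38.71 kN.
σ_{steel} = P/A₁ = 38710/165 = 234.6 MPa, tensile.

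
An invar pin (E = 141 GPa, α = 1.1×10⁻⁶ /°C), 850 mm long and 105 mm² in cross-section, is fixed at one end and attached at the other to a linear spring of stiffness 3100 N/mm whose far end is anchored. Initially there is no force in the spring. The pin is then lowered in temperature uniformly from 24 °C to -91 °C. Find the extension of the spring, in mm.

The unrestrained thermal change is αΔT L = 1.1×10⁻⁶ × 115 × 850 = 0.1075 mm.
Let P be the tensile force in the spring. The pin extends elastically by PL/(AE) and the spring stretches by P/k; together these equal δ_free.
So P = δ_free / [L/(AE) + 1/k] = 0.1075 / [ 850/(105×141×10³) + 1/(3100) ].
P = 0.1075 / 0.00038 = 283 N.
Spring extension = P/k = 283/(3100) = 0.09128 mm.

δ ≈ 0.0913 mm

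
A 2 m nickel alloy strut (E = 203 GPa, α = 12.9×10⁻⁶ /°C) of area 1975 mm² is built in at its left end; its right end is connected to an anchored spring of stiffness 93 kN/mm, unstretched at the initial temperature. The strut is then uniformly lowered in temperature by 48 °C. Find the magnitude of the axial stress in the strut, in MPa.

Free thermal contraction: δ_free = αΔT L = 12.9×10⁻⁶ × 48 × 2000 = 1.238 mm.
With a force P in the spring, the elastic change of the strut is PL/(AE) and that of the spring is P/k; compatibility requires their sum to equal δ_free.
So P = δ_free / [L/(AE) + 1/k] = 1.238 / [ 2000/(1975×203×10³) + 1/(93×10³) ].
P = 1.238 / 1.574×10⁻⁵ = 78670 N.
σ = P/A = 78670/1975 = 39.83 MPa.

σ ≈ 39.8 MPa (tensile)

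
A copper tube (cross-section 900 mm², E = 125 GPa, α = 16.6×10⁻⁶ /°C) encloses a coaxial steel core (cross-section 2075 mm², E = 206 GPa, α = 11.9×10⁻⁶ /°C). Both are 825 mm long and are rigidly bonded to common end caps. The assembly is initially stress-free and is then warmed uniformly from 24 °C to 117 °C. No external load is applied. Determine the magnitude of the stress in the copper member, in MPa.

σ ≈ 43.3 MPa (compressive)

Equilibrium of a rigid end plate with no external load gives equal and opposite internal forces ±P in the two members. Since α_{copper} > α_{steel}, heating drives the copper into compression and the steel into tension.
Equating the net (thermal + elastic) strains gives |α₁ − α₂|·ΔT = P·[1/(A₁E₁) + 1/(A₂E₂)].
|α₁ − α₂|·ΔT = 4.7×10⁻⁶ × 93 = 0.0004371.
1/(A₁E₁) + 1/(A₂E₂) = 1/(900×125×10³) + 1/(2075×206×10³) = 1.123×10⁻⁸ N⁻¹.
P = 0.0004371 / 1.123×10⁻⁸ = 38930 N = 38.93 kN.
σ_{copper} = P/A₁ = 38930/900 = 43.25 MPa, compressive.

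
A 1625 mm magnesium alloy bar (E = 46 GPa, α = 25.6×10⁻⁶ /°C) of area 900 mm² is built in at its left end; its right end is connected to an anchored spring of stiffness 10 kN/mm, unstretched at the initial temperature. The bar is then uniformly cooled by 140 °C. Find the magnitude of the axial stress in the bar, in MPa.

σ ≈ 46.5 MPa (tensile)

If the spring were absent the bar would shorten by αΔT L = 25.6×10⁻⁶ × 140 × 1625 = 5.824 mm.
Let P be the tensile force in the spring. The bar extends elastically by PL/(AE) and the spring stretches by P/k; together these equal δ_free.
So P = δ_free / [L/(AE) + 1/k] = 5.824 / [ 1625/(900×46×10³) + 1/(10×10³) ].
P = 5.824 / 0.0001393 = 41820 N.
σ = P/A = 41820/900 = 46.47 MPa.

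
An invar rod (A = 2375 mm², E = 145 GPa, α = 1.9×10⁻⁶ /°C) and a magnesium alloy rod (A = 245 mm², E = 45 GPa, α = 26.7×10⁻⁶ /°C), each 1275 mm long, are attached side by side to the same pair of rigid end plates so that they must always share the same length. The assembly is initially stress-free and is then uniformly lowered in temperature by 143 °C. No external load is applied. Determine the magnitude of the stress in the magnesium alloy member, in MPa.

Equilibrium of a rigid end plate with no external load gives equal and opposite internal forces ±P in the two members. Since α_{magnesium alloy} > α_{invar}, cooling drives the magnesium alloy into tension and the invar into compression.
Equating the net (thermal + elastic) strains gives |α₁ − α₂|·ΔT = P·[1/(A₁E₁) + 1/(A₂E₂)].
|α₁ − α₂|·ΔT = 24.8×10⁻⁶ × 143 = 0.003546.
1/(A₁E₁) + 1/(A₂E₂) = 1/(2375×145×10³) + 1/(245×45×10³) = 9.361×10⁻⁸ N⁻¹.
So P = 0.003546 / 9.361×10⁻⁸ = 37.89 kN.
σ_{magnesium alloy} = P/A₂ = 37890/245 = 154.6 MPa, tensile.

σ ≈ 155 MPa (tensile)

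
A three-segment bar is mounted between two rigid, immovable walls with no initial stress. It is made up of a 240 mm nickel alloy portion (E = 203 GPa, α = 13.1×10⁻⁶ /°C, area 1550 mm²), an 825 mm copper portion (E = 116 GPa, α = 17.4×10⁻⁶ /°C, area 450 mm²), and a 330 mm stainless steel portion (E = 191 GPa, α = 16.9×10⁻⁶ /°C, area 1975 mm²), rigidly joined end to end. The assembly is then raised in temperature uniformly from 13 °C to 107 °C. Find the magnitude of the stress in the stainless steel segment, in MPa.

σ ≈ 63 MPa (compressive)

With the walls removed the bar would change length by δ_free = Σ αᵢΔT Lᵢ = 13.1×10⁻⁶×94×240 + 17.4×10⁻⁶×94×825 + 16.9×10⁻⁶×94×330 = 2.169 mm.
The rigid supports impose zero overall length change; the single axial force P common to all segments must satisfy P Σ Lᵢ/(AᵢEᵢ) = δ_free.
Σ Lᵢ/(AᵢEᵢ) = 240/(1550×203×10³) + 825/(450×116×10³) + 330/(1975×191×10³) = 1.744×10⁻⁵ mm/N.
P = 2.169 / 1.744×10⁻⁵ = 124400 N = 124.4 kN, compressive.
σ_{stainless steel} = P / A = 124400 / 1975 = 62.97 MPa.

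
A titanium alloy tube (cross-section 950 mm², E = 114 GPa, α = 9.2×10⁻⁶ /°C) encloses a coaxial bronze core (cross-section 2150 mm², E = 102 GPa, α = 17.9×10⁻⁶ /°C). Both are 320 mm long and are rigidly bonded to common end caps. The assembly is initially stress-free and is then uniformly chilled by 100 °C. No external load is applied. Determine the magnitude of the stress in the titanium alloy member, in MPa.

Equilibrium of a rigid end plate with no external load gives equal and opposite internal forces ±P in the two members. Since α_{bronze} > α_{titanium alloy}, cooling drives the bronze into tension and the titanium alloy into compression.
Equating the net (thermal + elastic) strains gives |α₁ − α₂|·ΔT = P·[1/(A₁E₁) + 1/(A₂E₂)].
|α₁ − α₂|·ΔT = 8.7×10⁻⁶ × 100 = 0.00087.
1/(A₁E₁) + 1/(A₂E₂) = 1/(950×114×10³) + 1/(2150×102×10³) = 1.379×10⁻⁸ N⁻¹.
So P = 0.00087 / 1.379×10⁻⁸ = 63.07 kN.
σ_{titanium alloy} = P/A₁ = 63070/950 = 66.39 MPa, compressive.

σ ≈ 66.4 MPa (compressive)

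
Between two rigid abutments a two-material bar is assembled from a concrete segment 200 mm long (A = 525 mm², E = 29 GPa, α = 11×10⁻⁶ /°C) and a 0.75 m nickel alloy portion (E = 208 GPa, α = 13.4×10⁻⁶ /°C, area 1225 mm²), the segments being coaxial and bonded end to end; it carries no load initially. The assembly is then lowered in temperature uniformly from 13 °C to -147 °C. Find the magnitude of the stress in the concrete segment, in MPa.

With the walls removed the bar would change length by δ_free = Σ αᵢΔT Lᵢ = 11×10⁻⁶×160×200 + 13.4×10⁻⁶×160×750 = 1.96 mm.
The walls prevent any net length change, so an axial force P (same in every segment) develops. Compatibility: P · Σ Lᵢ/(AᵢEᵢ) = δ_free.
Σ Lᵢ/(AᵢEᵢ) = 200/(525×29×10³) + 750/(1225×208×10³) = 1.608×10⁻⁵ mm/N.
So P = 1.96 / 1.608×10⁻⁵ = 121.9 kN, tensile.
σ_{concrete} = P / A = 121900 / 525 = 232.2 MPa.

σ ≈ 232 MPa (tensile)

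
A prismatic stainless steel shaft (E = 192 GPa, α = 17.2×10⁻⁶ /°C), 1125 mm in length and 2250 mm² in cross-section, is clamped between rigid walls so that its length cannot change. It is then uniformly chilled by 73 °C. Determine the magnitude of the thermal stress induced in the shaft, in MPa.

The supports are rigid, so the total axial strain is zero. The restrained thermal strain is ε = αΔT = 17.2×10⁻⁶ × 73 = 1255.6×10⁻⁶.
The stress required to suppress this strain is σ = Eε = 192×10³ × 1255.6×10⁻⁶ = 241.1 MPa, tensile since the shaft is trying to contract.

σ ≈ 241 MPa (tensile)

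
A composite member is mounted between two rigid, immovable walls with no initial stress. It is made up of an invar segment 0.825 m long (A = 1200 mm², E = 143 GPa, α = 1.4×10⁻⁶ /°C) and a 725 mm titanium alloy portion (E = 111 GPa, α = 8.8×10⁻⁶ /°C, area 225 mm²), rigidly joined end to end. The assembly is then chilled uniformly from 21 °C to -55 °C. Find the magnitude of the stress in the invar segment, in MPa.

σ ≈ 14.1 MPa (tensile)

If the supports were absent, the total length change would be Σ αᵢΔT Lᵢ = 1.4×10⁻⁶×76×825 + 8.8×10⁻⁶×76×725 = 0.5727 mm.
Since the ends are fixed, an axial force P builds up, equal in every segment, with P · Σ Lᵢ/(AᵢEᵢ) = δ_free.
The series flexibility is Σ Lᵢ/(AᵢEᵢ) = 825/(1200×143×10³) + 725/(225×111×10³) = 3.384×10⁻⁵ mm/N.
Hence P = δ_free / Σ(L/AE) = 0.5727/3.384×10⁻⁵ = 16.92 kN (tensile).
σ_{invar} = P / A = 16920 / 1200 = 14.1 MPa.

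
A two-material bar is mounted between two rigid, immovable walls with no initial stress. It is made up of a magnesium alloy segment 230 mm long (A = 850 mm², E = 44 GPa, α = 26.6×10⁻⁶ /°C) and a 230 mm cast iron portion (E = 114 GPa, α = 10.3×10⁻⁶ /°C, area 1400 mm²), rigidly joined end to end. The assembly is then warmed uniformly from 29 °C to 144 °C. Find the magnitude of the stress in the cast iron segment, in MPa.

If the supports were absent, the total length change would be Σ αᵢΔT Lᵢ = 26.6×10⁻⁶×115×230 + 10.3×10⁻⁶×115×230 = 0.976 mm.
The rigid supports impose zero overall length change; the single axial force P common to all segments must satisfy P Σ Lᵢ/(AᵢEᵢ) = δ_free.
Σ Lᵢ/(AᵢEᵢ) = 230/(850×44×10³) + 230/(1400×114×10³) = 7.591×10⁻⁶ mm/N.
P = 0.976 / 7.591×10⁻⁶ = 128600 N = 128.6 kN, compressive.
σ_{cast iron} = P / A = 128600 / 1400 = 91.84 MPa.

σ ≈ 91.8 MPa (compressive)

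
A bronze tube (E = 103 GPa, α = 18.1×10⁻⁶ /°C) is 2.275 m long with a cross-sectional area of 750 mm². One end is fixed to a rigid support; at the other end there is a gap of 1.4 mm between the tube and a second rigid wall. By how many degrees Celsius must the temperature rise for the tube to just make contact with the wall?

ΔT ≈ 34 °C

Contact occurs when the free expansion equals the gap: αΔT L = 1.4 mm.
So ΔT = g/(αL) = 1.4/(18.1×10⁻⁶ × 2275) = 34 °C.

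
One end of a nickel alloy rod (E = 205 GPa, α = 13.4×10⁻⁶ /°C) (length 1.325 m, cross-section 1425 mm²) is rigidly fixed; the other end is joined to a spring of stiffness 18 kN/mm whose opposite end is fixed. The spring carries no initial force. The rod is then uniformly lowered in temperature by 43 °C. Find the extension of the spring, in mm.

The unrestrained thermal change is αΔT L = 13.4×10⁻⁶ × 43 × 1325 = 0.7635 mm.
With a force P in the spring, the elastic change of the rod is PL/(AE) and that of the spring is P/k; compatibility requires their sum to equal δ_free.
P [ L/(AE) + 1/k ] = δ_free → P [ 1325/(1425×205×10³) + 1/(18×10³) ] = 0.7635.
P = 0.7635 / 6.009×10⁻⁵ = 12710 N.
Spring extension = P/k = 12710/(18×10³) = 0.7058 mm.

δ ≈ 0.706 mm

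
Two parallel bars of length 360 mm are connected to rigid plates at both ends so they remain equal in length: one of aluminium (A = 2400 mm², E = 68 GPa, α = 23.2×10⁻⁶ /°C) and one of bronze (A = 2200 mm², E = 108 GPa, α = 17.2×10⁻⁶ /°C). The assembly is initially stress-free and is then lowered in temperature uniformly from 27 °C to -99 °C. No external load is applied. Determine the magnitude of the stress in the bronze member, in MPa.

Both members must finish at the same length. With the larger α, the aluminium tends to over-contract; the plates restrain it, putting the aluminium in tension and the bronze in compression. With no external load the two internal forces are equal and opposite, magnitude P.
Equating the net (thermal + elastic) strains gives |α₁ − α₂|·ΔT = P·[1/(A₁E₁) + 1/(A₂E₂)].
|α₁ − α₂|·ΔT = 6×10⁻⁶ × 126 = 0.000756.
1/(A₁E₁) + 1/(A₂E₂) = 1/(2400×68×10³) + 1/(2200×108×10³) = 1.034×10⁻⁸ N⁻¹.
So P = 0.000756 / 1.034×10⁻⁸ = 73.14 kN.
σ_{bronze} = P/A₂ = 73140/2200 = 33.25 MPa, compressive.

σ ≈ 33.2 MPa (compressive)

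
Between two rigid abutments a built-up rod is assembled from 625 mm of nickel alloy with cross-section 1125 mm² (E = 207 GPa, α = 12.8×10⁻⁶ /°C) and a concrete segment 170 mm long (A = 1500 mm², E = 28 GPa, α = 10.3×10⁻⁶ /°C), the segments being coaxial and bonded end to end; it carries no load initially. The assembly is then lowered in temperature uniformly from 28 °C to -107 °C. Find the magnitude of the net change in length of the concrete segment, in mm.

With the walls removed the bar would change length by δ_free = Σ αᵢΔT Lᵢ = 12.8×10⁻⁶×135×625 + 10.3×10⁻⁶×135×170 = 1.316 mm.
Since the ends are fixed, an axial force P builds up, equal in every segment, with P · Σ Lᵢ/(AᵢEᵢ) = δ_free.
The series flexibility is Σ Lᵢ/(AᵢEᵢ) = 625/(1125×207×10³) + 170/(1500×28×10³) = 6.731×10⁻⁶ mm/N.
Hence P = δ_free / Σ(L/AE) = 1.316/6.731×10⁻⁶ = 195.6 kN (tensile).
For the concrete segment, free thermal change = 10.3×10⁻⁶×135×170 = 0.2364 mm and elastic change from P = 195600×170/(1500×28×10³) = 0.7915 mm; these oppose, so the net change is 0.555 mm (segment lengthens).

|ΔL| ≈ 0.555 mm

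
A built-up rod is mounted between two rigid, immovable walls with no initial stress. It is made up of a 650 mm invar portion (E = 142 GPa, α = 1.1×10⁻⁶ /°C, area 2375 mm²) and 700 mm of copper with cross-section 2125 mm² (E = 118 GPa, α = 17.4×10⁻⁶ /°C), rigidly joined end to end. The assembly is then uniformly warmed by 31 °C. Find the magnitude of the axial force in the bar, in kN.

With the walls removed the bar would change length by δ_free = Σ αᵢΔT Lᵢ = 1.1×10⁻⁶×31×650 + 17.4×10⁻⁶×31×700 = 0.3997 mm.
Since the ends are fixed, an axial force P builds up, equal in every segment, with P · Σ Lᵢ/(AᵢEᵢ) = δ_free.
The series flexibility is Σ Lᵢ/(AᵢEᵢ) = 650/(2375×142×10³) + 700/(2125×118×10³) = 4.719×10⁻⁶ mm/N.
So P = 0.3997 / 4.719×10⁻⁶ = 84.71 kN, compressive.

P ≈ 84.7 kN (compressive)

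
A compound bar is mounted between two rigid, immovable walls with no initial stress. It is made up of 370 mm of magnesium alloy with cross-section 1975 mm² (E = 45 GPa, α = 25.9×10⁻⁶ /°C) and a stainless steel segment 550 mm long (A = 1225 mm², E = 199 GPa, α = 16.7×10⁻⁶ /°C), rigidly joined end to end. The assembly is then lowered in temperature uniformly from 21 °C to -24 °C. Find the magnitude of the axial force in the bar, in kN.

P ≈ 132 kN (tensile)

If the supports were absent, the total length change would be Σ αᵢΔT Lᵢ = 25.9×10⁻⁶×45×370 + 16.7×10⁻⁶×45×550 = 0.8446 mm.
The rigid supports impose zero overall length change; the single axial force P common to all segments must satisfy P Σ Lᵢ/(AᵢEᵢ) = δ_free.
The series flexibility is Σ Lᵢ/(AᵢEᵢ) = 370/(1975×45×10³) + 550/(1225×199×10³) = 6.419×10⁻⁶ mm/N.
P = 0.8446 / 6.419×10⁻⁶ = 131600 N = 131.6 kN, tensile.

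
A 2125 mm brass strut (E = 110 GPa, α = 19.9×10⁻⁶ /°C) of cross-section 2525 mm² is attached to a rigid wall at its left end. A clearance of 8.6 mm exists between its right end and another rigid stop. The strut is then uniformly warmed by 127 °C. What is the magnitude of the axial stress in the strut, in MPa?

Free thermal elongation = αΔT L = 19.9×10⁻⁶ × 127 × 2125 = 5.371 mm.
This is smaller than the 8.6 mm clearance, so the strut expands freely without reaching the stop — the stress is zero.

σ ≈ 0 MPa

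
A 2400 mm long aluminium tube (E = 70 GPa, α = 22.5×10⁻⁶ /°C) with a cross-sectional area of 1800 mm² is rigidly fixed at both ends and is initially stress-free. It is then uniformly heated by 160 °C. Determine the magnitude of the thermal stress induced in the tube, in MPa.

Because both ends are immovable the net strain is zero, and the suppressed thermal strain is αΔT = 22.5×10⁻⁶ × 160 = 3600×10⁻⁶.
σ = EαΔT = 70×10³ × 22.5×10⁻⁶ × 160 = 252 MPa (compressive; the tube is trying to expand).

σ ≈ 252 MPa (compressive)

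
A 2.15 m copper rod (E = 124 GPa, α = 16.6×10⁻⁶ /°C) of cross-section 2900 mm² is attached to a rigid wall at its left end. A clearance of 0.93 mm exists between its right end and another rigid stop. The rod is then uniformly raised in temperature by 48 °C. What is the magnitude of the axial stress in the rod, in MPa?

σ ≈ 45.2 MPa (compressive)

If the wall were absent the rod would grow by αΔT L = 16.6×10⁻⁶ × 48 × 2150 = 1.713 mm.
The gap closes (δ_free > 0.93 mm) and the wall then resists a further 1.713 − 0.93 = 0.7831 mm of expansion.
So σ = E(δ_free − g)/L = 124×10³ × 0.7831/2150 = 45.17 MPa.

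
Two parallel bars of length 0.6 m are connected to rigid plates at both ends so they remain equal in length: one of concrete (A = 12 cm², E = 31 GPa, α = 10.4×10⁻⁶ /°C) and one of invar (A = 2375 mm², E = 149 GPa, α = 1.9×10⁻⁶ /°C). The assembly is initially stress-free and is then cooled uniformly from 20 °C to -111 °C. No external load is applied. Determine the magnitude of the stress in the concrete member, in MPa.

σ ≈ 31.2 MPa (tensile)

Equilibrium of a rigid end plate with no external load gives equal and opposite internal forces ±P in the two members. Since α_{concrete} > α_{invar}, cooling drives the concrete into tension and the invar into compression.
Equating the net (thermal + elastic) strains gives |α₁ − α₂|·ΔT = P·[1/(A₁E₁) + 1/(A₂E₂)].
|α₁ − α₂|·ΔT = 8.5×10⁻⁶ × 131 = 0.001113.
1/(A₁E₁) + 1/(A₂E₂) = 1/(1200×31×10³) + 1/(2375×149×10³) = 2.971×10⁻⁸ N⁻¹.
So P = 0.001113 / 2.971×10⁻⁸ = 37.48 kN.
σ_{concrete} = P/A₁ = 37480/1200 = 31.24 MPa, tensile.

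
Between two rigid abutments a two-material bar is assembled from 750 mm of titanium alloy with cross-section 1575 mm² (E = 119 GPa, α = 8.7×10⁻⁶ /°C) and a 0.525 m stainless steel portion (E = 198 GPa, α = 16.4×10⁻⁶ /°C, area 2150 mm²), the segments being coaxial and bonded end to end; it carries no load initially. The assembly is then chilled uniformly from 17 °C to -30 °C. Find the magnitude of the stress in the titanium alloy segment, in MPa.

σ ≈ 86.3 MPa (tensile)

Free thermal contraction of the whole bar: Σ αᵢΔT Lᵢ = 8.7×10⁻⁶×47×750 + 16.4×10⁻⁶×47×525 = 0.7113 mm.
Since the ends are fixed, an axial force P builds up, equal in every segment, with P · Σ Lᵢ/(AᵢEᵢ) = δ_free.
The series flexibility is Σ Lᵢ/(AᵢEᵢ) = 750/(1575×119×10³) + 525/(2150×198×10³) = 5.235×10⁻⁶ mm/N.
Hence P = δ_free / Σ(L/AE) = 0.7113/5.235×10⁻⁶ = 135.9 kN (tensile).
σ_{titanium alloy} = P / A = 135900 / 1575 = 86.28 MPa.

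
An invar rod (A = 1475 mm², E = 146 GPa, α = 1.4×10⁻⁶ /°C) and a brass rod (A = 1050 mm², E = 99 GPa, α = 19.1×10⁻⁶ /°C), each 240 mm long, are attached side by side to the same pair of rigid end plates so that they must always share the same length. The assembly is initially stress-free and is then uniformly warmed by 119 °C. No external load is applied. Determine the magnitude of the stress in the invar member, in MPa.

Equilibrium of a rigid end plate with no external load gives equal and opposite internal forces ±P in the two members. Since α_{brass} > α_{invar}, heating drives the brass into compression and the invar into tension.
Compatibility of the two members (thermal + elastic change equal): (α₁ − α₂)ΔT = P·[1/(A₁E₁) + 1/(A₂E₂)].
|α₁ − α₂|·ΔT = 17.7×10⁻⁶ × 119 = 0.002106.
1/(A₁E₁) + 1/(A₂E₂) = 1/(1475×146×10³) + 1/(1050×99×10³) = 1.426×10⁻⁸ N⁻¹.
P = 0.002106 / 1.426×10⁻⁸ = 147700 N = 147.7 kN.
σ_{invar} = P/A₁ = 147700/1475 = 100.1 MPa, tensile.

σ ≈ 100 MPa (tensile)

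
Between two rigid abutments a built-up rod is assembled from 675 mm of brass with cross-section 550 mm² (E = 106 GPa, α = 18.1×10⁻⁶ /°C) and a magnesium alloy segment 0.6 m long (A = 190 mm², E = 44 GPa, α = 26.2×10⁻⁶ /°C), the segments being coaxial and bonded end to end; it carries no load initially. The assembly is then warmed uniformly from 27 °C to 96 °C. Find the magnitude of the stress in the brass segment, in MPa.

With the walls removed the bar would change length by δ_free = Σ αᵢΔT Lᵢ = 18.1×10⁻⁶×69×675 + 26.2×10⁻⁶×69×600 = 1.928 mm.
The walls prevent any net length change, so an axial force P (same in every segment) develops. Compatibility: P · Σ Lᵢ/(AᵢEᵢ) = δ_free.
Σ Lᵢ/(AᵢEᵢ) = 675/(550×106×10³) + 600/(190×44×10³) = 8.335×10⁻⁵ mm/N.
P = 1.928 / 8.335×10⁻⁵ = 23130 N = 23.13 kN, compressive.
σ_{brass} = P / A = 23130 / 550 = 42.05 MPa.

σ ≈ 42.1 MPa (compressive)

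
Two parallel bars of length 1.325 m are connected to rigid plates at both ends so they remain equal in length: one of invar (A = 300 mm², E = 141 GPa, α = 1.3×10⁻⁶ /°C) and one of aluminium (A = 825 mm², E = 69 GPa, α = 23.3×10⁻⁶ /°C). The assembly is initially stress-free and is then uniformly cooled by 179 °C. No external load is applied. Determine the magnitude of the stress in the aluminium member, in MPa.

σ ≈ 116 MPa (tensile)

Both members must finish at the same length. With the larger α, the aluminium tends to over-contract; the plates restrain it, putting the aluminium in tension and the invar in compression. With no external load the two internal forces are equal and opposite, magnitude P.
Compatibility of the two members (thermal + elastic change equal): (α₁ − α₂)ΔT = P·[1/(A₁E₁) + 1/(A₂E₂)].
|α₁ − α₂|·ΔT = 22×10⁻⁶ × 179 = 0.003938.
1/(A₁E₁) + 1/(A₂E₂) = 1/(300×141×10³) + 1/(825×69×10³) = 4.121×10⁻⁸ N⁻¹.
P = 0.003938 / 4.121×10⁻⁸ = 95560 N = 95.56 kN.
σ_{aluminium} = P/A₂ = 95560/825 = 115.8 MPa, tensile.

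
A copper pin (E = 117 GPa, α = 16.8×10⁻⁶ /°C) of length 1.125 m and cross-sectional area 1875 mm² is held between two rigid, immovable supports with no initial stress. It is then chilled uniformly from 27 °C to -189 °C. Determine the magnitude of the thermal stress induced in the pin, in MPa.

σ ≈ 425 MPa (tensile)

With length fixed, the mechanical strain must cancel the thermal strain αΔT = 16.8×10⁻⁶ × 216 = 3628.8×10⁻⁶.
The stress required to suppress this strain is σ = Eε = 117×10³ × 3628.8×10⁻⁶ = 424.6 MPa, tensile since the pin is trying to contract.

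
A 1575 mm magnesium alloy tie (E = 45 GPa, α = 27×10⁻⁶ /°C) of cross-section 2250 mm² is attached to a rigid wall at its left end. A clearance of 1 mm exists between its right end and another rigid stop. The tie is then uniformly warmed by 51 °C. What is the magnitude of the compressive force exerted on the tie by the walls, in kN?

Free thermal elongation = αΔT L = 27×10⁻⁶ × 51 × 1575 = 2.169 mm.
This exceeds the 1 mm gap, so the wall pushes back. The portion of expansion that must be recovered elastically is δ_free − gap = 2.169 − 1 = 1.169 mm.
Compatibility: PL/(AE) = 1.169 mm, so σ = P/A = E × (1.169/1575) = 33.39 MPa.
P = σA = 33.39 × 2250 = 75.14 kN.

P ≈ 75.1 kN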